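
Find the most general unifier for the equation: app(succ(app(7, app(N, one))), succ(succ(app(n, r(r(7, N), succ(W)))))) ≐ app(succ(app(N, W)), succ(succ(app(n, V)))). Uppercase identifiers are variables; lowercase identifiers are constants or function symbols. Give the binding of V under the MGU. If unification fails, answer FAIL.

Decompose app/2: succ(app(7, app(N, one))) ≐ succ(app(N, W)),  succ(succ(app(n, r(r(7, N), succ(W))))) ≐ succ(succ(app(n, V))).
Decompose succ/1: app(7, app(N, one)) ≐ app(N, W).
Decompose app/2: 7 ≐ N,  app(N, one) ≐ W.
Bind N := 7; substituting into the remaining equations gives: app(7, one) ≐ W,  succ(succ(app(n, r(r(7, 7), succ(W))))) ≐ succ(succ(app(n, V))).
Bind W := app(7, one); substituting into the remaining equation gives: succ(succ(app(n, r(r(7, 7), succ(app(7, one)))))) ≐ succ(succ(app(n, V))).
Decompose succ/1: succ(app(n, r(r(7, 7), succ(app(7, one))))) ≐ succ(app(n, V)).
Decompose succ/1: app(n, r(r(7, 7), succ(app(7, one)))) ≐ app(n, V).
Decompose app/2: n ≐ n,  r(r(7, 7), succ(app(7, one))) ≐ V.
Delete trivial equation n ≐ n.
Bind V := r(r(7, 7), succ(app(7, one))).
MGU = { N -> 7, W -> app(7, one), V -> r(r(7, 7), succ(app(7, one))) }, so V -> r(r(7, 7), succ(app(7, one))).

r(r(7, 7), succ(app(7, one)))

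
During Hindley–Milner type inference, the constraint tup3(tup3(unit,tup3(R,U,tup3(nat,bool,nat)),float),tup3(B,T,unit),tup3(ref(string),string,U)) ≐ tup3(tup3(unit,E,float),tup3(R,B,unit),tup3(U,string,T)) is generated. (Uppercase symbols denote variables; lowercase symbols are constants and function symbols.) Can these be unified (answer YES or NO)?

Decompose tup3/3: tup3(unit,tup3(R,U,tup3(nat,bool,nat)),float) ≐ tup3(unit,E,float),  tup3(B,T,unit) ≐ tup3(R,B,unit),  tup3(ref(string),string,U) ≐ tup3(U,string,T).
Decompose tup3/3: unit ≐ unit,  tup3(R,U,tup3(nat,bool,nat)) ≐ E,  float ≐ float.
Delete trivial equation unit ≐ unit.
Bind E := tup3(R,U,tup3(nat,bool,nat)); no other remaining equation mentions E.
Delete trivial equation float ≐ float.
Decompose tup3/3: B ≐ R,  T ≐ B,  unit ≐ unit.
Bind B := R; substituting into the one remaining equation that mentions B gives: T ≐ R.
Bind T := R; substituting into the one remaining equation that mentions T gives: tup3(ref(string),string,U) ≐ tup3(U,string,R).
Delete trivial equation unit ≐ unit.
Decompose tup3/3: ref(string) ≐ U,  string ≐ string,  U ≐ R.
Bind U := ref(string); substituting into the one remaining equation that mentions U gives: ref(string) ≐ R. Substituting into the earlier binding gives E := tup3(R,ref(string),tup3(nat,bool,nat)).
Delete trivial equation string ≐ string.
Bind R := ref(string). Substituting into the earlier bindings gives E := tup3(ref(string),ref(string),tup3(nat,bool,nat)), B := ref(string), T := ref(string).
No equations remain and no clash or occurs-check failure arose, so a unifier exists.

YES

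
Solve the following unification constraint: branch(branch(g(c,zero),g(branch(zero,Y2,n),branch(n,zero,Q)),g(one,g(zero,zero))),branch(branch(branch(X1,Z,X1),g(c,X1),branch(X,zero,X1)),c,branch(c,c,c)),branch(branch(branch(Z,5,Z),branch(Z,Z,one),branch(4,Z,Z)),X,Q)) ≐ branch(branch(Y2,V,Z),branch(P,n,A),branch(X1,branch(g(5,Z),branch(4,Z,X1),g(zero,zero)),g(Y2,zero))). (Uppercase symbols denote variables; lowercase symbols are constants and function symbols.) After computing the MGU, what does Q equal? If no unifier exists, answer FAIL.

Decompose branch/3: branch(g(c,zero),g(branch(zero,Y2,n),branch(n,zero,Q)),g(one,g(zero,zero))) ≐ branch(Y2,V,Z),  branch(branch(branch(X1,Z,X1),g(c,X1),branch(X,zero,X1)),c,branch(c,c,c)) ≐ branch(P,n,A),  branch(branch(branch(Z,5,Z),branch(Z,Z,one),branch(4,Z,Z)),X,Q) ≐ branch(X1,branch(g(5,Z),branch(4,Z,X1),g(zero,zero)),g(Y2,zero)).
Decompose branch/3: g(c,zero) ≐ Y2,  g(branch(zero,Y2,n),branch(n,zero,Q)) ≐ V,  g(one,g(zero,zero)) ≐ Z.
Bind Y2 := g(c,zero); substituting into the 2 remaining equations that mention Y2 gives: g(branch(zero,g(c,zero),n),branch(n,zero,Q)) ≐ V,  branch(branch(branch(Z,5,Z),branch(Z,Z,one),branch(4,Z,Z)),X,Q) ≐ branch(X1,branch(g(5,Z),branch(4,Z,X1),g(zero,zero)),g(g(c,zero),zero)).
Bind V := g(branch(zero,g(c,zero),n),branch(n,zero,Q)); no other remaining equation mentions V.
Bind Z := g(one,g(zero,zero)); substituting into the remaining equations gives: branch(branch(branch(X1,g(one,g(zero,zero)),X1),g(c,X1),branch(X,zero,X1)),c,branch(c,c,c)) ≐ branch(P,n,A),  branch(branch(branch(g(one,g(zero,zero)),5,g(one,g(zero,zero))),branch(g(one,g(zero,zero)),g(one,g(zero,zero)),one),branch(4,g(one,g(zero,zero)),g(one,g(zero,zero)))),X,Q) ≐ branch(X1,branch(g(5,g(one,g(zero,zero))),branch(4,g(one,g(zero,zero)),X1),g(zero,zero)),g(g(c,zero),zero)).
Decompose branch/3: branch(branch(X1,g(one,g(zero,zero)),X1),g(c,X1),branch(X,zero,X1)) ≐ P,  c ≐ n,  branch(c,c,c) ≐ A.
Bind P := branch(branch(X1,g(one,g(zero,zero)),X1),g(c,X1),branch(X,zero,X1)); no other remaining equation mentions P.
Clash: constants c and n differ; no unifier exists.

FAIL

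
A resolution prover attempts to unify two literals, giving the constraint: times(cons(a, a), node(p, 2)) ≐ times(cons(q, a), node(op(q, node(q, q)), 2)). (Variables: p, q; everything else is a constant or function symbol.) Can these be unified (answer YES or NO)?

YES

Decompose times/2: cons(a, a) ≐ cons(q, a),  node(p, 2) ≐ node(op(q, node(q, q)), 2).
Decompose cons/2: a ≐ q,  a ≐ a.
Bind q := a; substituting into the one remaining equation that mentions q gives: node(p, 2) ≐ node(op(a, node(a, a)), 2).
Delete trivial equation a ≐ a.
Decompose node/2: p ≐ op(a, node(a, a)),  2 ≐ 2.
Bind p := op(a, node(a, a)); no other remaining equation mentions p.
Delete trivial equation 2 ≐ 2.
No equations remain and no clash or occurs-check failure arose, so a unifier exists.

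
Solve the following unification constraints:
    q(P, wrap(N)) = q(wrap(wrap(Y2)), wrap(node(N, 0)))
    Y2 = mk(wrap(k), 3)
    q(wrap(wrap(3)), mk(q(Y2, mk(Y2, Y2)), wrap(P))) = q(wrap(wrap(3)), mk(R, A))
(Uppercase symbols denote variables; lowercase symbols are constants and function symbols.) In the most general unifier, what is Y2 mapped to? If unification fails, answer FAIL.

Decompose q/2: P = wrap(wrap(Y2)),  wrap(N) = wrap(node(N, 0)).
Bind P := wrap(wrap(Y2)); substituting into the one remaining equation that mentions P gives: q(wrap(wrap(3)), mk(q(Y2, mk(Y2, Y2)), wrap(wrap(wrap(Y2))))) = q(wrap(wrap(3)), mk(R, A)).
Decompose wrap/1: N = node(N, 0).
Occurs check fails: N occurs in node(N, 0); the equation N = node(N, 0) has no finite solution.

FAIL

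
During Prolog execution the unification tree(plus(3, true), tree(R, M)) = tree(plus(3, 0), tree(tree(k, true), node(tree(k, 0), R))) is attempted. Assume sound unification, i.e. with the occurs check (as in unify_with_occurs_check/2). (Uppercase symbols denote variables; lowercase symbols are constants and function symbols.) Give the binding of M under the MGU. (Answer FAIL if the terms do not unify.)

FAIL

Decompose tree/2: plus(3, true) = plus(3, 0),  tree(R, M) = tree(tree(k, true), node(tree(k, 0), R)).
Decompose plus/2: 3 = 3,  true = 0.
Delete trivial equation 3 = 3.
Clash: constants true and 0 differ; no unifier exists.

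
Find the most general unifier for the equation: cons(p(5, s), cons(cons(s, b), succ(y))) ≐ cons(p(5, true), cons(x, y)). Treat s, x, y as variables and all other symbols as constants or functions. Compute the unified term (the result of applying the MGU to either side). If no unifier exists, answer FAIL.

Decompose cons/2: p(5, s) ≐ p(5, true),  cons(cons(s, b), succ(y)) ≐ cons(x, y).
Decompose p/2: 5 ≐ 5,  s ≐ true.
Delete trivial equation 5 ≐ 5.
Bind s := true; substituting into the remaining equation gives: cons(cons(true, b), succ(y)) ≐ cons(x, y).
Decompose cons/2: cons(true, b) ≐ x,  succ(y) ≐ y.
Bind x := cons(true, b); no other remaining equation mentions x.
Occurs check fails: y occurs in succ(y); the equation y ≐ succ(y) has no finite solution.

FAIL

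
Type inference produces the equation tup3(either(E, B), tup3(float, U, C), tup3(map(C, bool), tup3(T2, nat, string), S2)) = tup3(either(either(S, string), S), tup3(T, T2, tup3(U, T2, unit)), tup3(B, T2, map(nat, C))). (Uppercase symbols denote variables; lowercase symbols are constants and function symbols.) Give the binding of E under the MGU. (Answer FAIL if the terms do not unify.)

Decompose tup3/3: either(E, B) = either(either(S, string), S),  tup3(float, U, C) = tup3(T, T2, tup3(U, T2, unit)),  tup3(map(C, bool), tup3(T2, nat, string), S2) = tup3(B, T2, map(nat, C)).
Decompose either/2: E = either(S, string),  B = S.
Bind E := either(S, string); no other remaining equation mentions E.
Bind B := S; substituting into the one remaining equation that mentions B gives: tup3(map(C, bool), tup3(T2, nat, string), S2) = tup3(S, T2, map(nat, C)).
Decompose tup3/3: float = T,  U = T2,  C = tup3(U, T2, unit).
Bind T := float; no other remaining equation mentions T.
Bind U := T2; substituting into the one remaining equation that mentions U gives: C = tup3(T2, T2, unit).
Bind C := tup3(T2, T2, unit); substituting into the remaining equation gives: tup3(map(tup3(T2, T2, unit), bool), tup3(T2, nat, string), S2) = tup3(S, T2, map(nat, tup3(T2, T2, unit))).
Decompose tup3/3: map(tup3(T2, T2, unit), bool) = S,  tup3(T2, nat, string) = T2,  S2 = map(nat, tup3(T2, T2, unit)).
Bind S := map(tup3(T2, T2, unit), bool); no other remaining equation mentions S. Substituting into the earlier bindings gives E := either(map(tup3(T2, T2, unit), bool), string), B := map(tup3(T2, T2, unit), bool).
Occurs check fails: T2 occurs in tup3(T2, nat, string); the equation T2 = tup3(T2, nat, string) has no finite solution.

FAIL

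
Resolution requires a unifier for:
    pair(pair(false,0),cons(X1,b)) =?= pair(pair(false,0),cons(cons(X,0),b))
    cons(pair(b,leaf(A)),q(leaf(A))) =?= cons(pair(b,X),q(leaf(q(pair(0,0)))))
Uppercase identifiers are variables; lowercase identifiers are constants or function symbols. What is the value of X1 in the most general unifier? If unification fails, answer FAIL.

cons(leaf(q(pair(0,0))),0)

Decompose pair/2: pair(false,0) =?= pair(false,0),  cons(X1,b) =?= cons(cons(X,0),b).
Delete trivial equation pair(false,0) =?= pair(false,0).
Decompose cons/2: X1 =?= cons(X,0),  b =?= b.
Bind X1 := cons(X,0); no other remaining equation mentions X1.
Delete trivial equation b =?= b.
Decompose cons/2: pair(b,leaf(A)) =?= pair(b,X),  q(leaf(A)) =?= q(leaf(q(pair(0,0)))).
Decompose pair/2: b =?= b,  leaf(A) =?= X.
Delete trivial equation b =?= b.
Bind X := leaf(A); no other remaining equation mentions X. Substituting into the earlier binding gives X1 := cons(leaf(A),0).
Decompose q/1: leaf(A) =?= leaf(q(pair(0,0))).
Decompose leaf/1: A =?= q(pair(0,0)).
Bind A := q(pair(0,0)). Substituting into the earlier bindings gives X1 := cons(leaf(q(pair(0,0))),0), X := leaf(q(pair(0,0))).
MGU = { X1 -> cons(leaf(q(pair(0,0))),0), X -> leaf(q(pair(0,0))), A -> q(pair(0,0)) }, so X1 -> cons(leaf(q(pair(0,0))),0).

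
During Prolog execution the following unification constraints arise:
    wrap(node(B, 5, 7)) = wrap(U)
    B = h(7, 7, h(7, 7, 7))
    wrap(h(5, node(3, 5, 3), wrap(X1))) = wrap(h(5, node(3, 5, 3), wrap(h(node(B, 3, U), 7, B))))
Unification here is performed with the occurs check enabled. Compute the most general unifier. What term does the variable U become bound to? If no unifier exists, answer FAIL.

Decompose wrap/1: node(B, 5, 7) = U.
Bind U := node(B, 5, 7); substituting into the one remaining equation that mentions U gives: wrap(h(5, node(3, 5, 3), wrap(X1))) = wrap(h(5, node(3, 5, 3), wrap(h(node(B, 3, node(B, 5, 7)), 7, B)))).
Bind B := h(7, 7, h(7, 7, 7)); substituting into the remaining equation gives: wrap(h(5, node(3, 5, 3), wrap(X1))) = wrap(h(5, node(3, 5, 3), wrap(h(node(h(7, 7, h(7, 7, 7)), 3, node(h(7, 7, h(7, 7, 7)), 5, 7)), 7, h(7, 7, h(7, 7, 7)))))). Substituting into the earlier binding gives U := node(h(7, 7, h(7, 7, 7)), 5, 7).
Decompose wrap/1: h(5, node(3, 5, 3), wrap(X1)) = h(5, node(3, 5, 3), wrap(h(node(h(7, 7, h(7, 7, 7)), 3, node(h(7, 7, h(7, 7, 7)), 5, 7)), 7, h(7, 7, h(7, 7, 7))))).
Decompose h/3: 5 = 5,  node(3, 5, 3) = node(3, 5, 3),  wrap(X1) = wrap(h(node(h(7, 7, h(7, 7, 7)), 3, node(h(7, 7, h(7, 7, 7)), 5, 7)), 7, h(7, 7, h(7, 7, 7)))).
Delete trivial equation 5 = 5.
Delete trivial equation node(3, 5, 3) = node(3, 5, 3).
Decompose wrap/1: X1 = h(node(h(7, 7, h(7, 7, 7)), 3, node(h(7, 7, h(7, 7, 7)), 5, 7)), 7, h(7, 7, h(7, 7, 7))).
Bind X1 := h(node(h(7, 7, h(7, 7, 7)), 3, node(h(7, 7, h(7, 7, 7)), 5, 7)), 7, h(7, 7, h(7, 7, 7))).
MGU = { U = node(h(7, 7, h(7, 7, 7)), 5, 7), B = h(7, 7, h(7, 7, 7)), X1 = h(node(h(7, 7, h(7, 7, 7)), 3, node(h(7, 7, h(7, 7, 7)), 5, 7)), 7, h(7, 7, h(7, 7, 7))) }, so U = node(h(7, 7, h(7, 7, 7)), 5, 7).

node(h(7, 7, h(7, 7, 7)), 5, 7)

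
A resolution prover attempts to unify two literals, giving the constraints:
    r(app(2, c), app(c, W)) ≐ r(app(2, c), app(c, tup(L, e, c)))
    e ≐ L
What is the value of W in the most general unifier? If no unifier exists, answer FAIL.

tup(e, e, c)

Decompose r/2: app(2, c) ≐ app(2, c),  app(c, W) ≐ app(c, tup(L, e, c)).
Delete trivial equation app(2, c) ≐ app(2, c).
Decompose app/2: c ≐ c,  W ≐ tup(L, e, c).
Delete trivial equation c ≐ c.
Bind W := tup(L, e, c); no other remaining equation mentions W.
Bind L := e. Substituting into the earlier binding gives W := tup(e, e, c).
MGU = { W := tup(e, e, c), L := e }, so W := tup(e, e, c).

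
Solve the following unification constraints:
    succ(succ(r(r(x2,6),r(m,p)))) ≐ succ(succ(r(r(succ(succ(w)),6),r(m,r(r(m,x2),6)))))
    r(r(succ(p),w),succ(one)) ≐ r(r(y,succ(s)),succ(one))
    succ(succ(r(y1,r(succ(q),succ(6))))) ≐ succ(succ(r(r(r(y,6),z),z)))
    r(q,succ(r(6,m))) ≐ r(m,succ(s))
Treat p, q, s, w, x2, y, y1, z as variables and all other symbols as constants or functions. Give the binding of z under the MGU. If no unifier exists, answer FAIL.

Decompose succ/1: succ(r(r(x2,6),r(m,p))) ≐ succ(r(r(succ(succ(w)),6),r(m,r(r(m,x2),6)))).
Decompose succ/1: r(r(x2,6),r(m,p)) ≐ r(r(succ(succ(w)),6),r(m,r(r(m,x2),6))).
Decompose r/2: r(x2,6) ≐ r(succ(succ(w)),6),  r(m,p) ≐ r(m,r(r(m,x2),6)).
Decompose r/2: x2 ≐ succ(succ(w)),  6 ≐ 6.
Bind x2 := succ(succ(w)); substituting into the one remaining equation that mentions x2 gives: r(m,p) ≐ r(m,r(r(m,succ(succ(w))),6)).
Delete trivial equation 6 ≐ 6.
Decompose r/2: m ≐ m,  p ≐ r(r(m,succ(succ(w))),6).
Delete trivial equation m ≐ m.
Bind p := r(r(m,succ(succ(w))),6); substituting into the one remaining equation that mentions p gives: r(r(succ(r(r(m,succ(succ(w))),6)),w),succ(one)) ≐ r(r(y,succ(s)),succ(one)).
Decompose r/2: r(succ(r(r(m,succ(succ(w))),6)),w) ≐ r(y,succ(s)),  succ(one) ≐ succ(one).
Decompose r/2: succ(r(r(m,succ(succ(w))),6)) ≐ y,  w ≐ succ(s).
Bind y := succ(r(r(m,succ(succ(w))),6)); substituting into the one remaining equation that mentions y gives: succ(succ(r(y1,r(succ(q),succ(6))))) ≐ succ(succ(r(r(r(succ(r(r(m,succ(succ(w))),6)),6),z),z))).
Bind w := succ(s); substituting into the one remaining equation that mentions w gives: succ(succ(r(y1,r(succ(q),succ(6))))) ≐ succ(succ(r(r(r(succ(r(r(m,succ(succ(succ(s)))),6)),6),z),z))). Substituting into the earlier bindings gives x2 := succ(succ(succ(s))), p := r(r(m,succ(succ(succ(s)))),6), y := succ(r(r(m,succ(succ(succ(s)))),6)).
Delete trivial equation succ(one) ≐ succ(one).
Decompose succ/1: succ(r(y1,r(succ(q),succ(6)))) ≐ succ(r(r(r(succ(r(r(m,succ(succ(succ(s)))),6)),6),z),z)).
Decompose succ/1: r(y1,r(succ(q),succ(6))) ≐ r(r(r(succ(r(r(m,succ(succ(succ(s)))),6)),6),z),z).
Decompose r/2: y1 ≐ r(r(succ(r(r(m,succ(succ(succ(s)))),6)),6),z),  r(succ(q),succ(6)) ≐ z.
Bind y1 := r(r(succ(r(r(m,succ(succ(succ(s)))),6)),6),z); no other remaining equation mentions y1.
Bind z := r(succ(q),succ(6)); no other remaining equation mentions z. Substituting into the earlier binding gives y1 := r(r(succ(r(r(m,succ(succ(succ(s)))),6)),6),r(succ(q),succ(6))).
Decompose r/2: q ≐ m,  succ(r(6,m)) ≐ succ(s).
Bind q := m; no other remaining equation mentions q. Substituting into the earlier bindings gives y1 := r(r(succ(r(r(m,succ(succ(succ(s)))),6)),6),r(succ(m),succ(6))), z := r(succ(m),succ(6)).
Decompose succ/1: r(6,m) ≐ s.
Bind s := r(6,m). Substituting into the earlier bindings gives x2 := succ(succ(succ(r(6,m)))), p := r(r(m,succ(succ(succ(r(6,m))))),6), y := succ(r(r(m,succ(succ(succ(r(6,m))))),6)), w := succ(r(6,m)), y1 := r(r(succ(r(r(m,succ(succ(succ(r(6,m))))),6)),6),r(succ(m),succ(6))).
MGU = { x2 -> succ(succ(succ(r(6,m)))), p -> r(r(m,succ(succ(succ(r(6,m))))),6), y -> succ(r(r(m,succ(succ(succ(r(6,m))))),6)), w -> succ(r(6,m)), y1 -> r(r(succ(r(r(m,succ(succ(succ(r(6,m))))),6)),6),r(succ(m),succ(6))), z -> r(succ(m),succ(6)), q -> m, s -> r(6,m) }, so z -> r(succ(m),succ(6)).

r(succ(m),succ(6))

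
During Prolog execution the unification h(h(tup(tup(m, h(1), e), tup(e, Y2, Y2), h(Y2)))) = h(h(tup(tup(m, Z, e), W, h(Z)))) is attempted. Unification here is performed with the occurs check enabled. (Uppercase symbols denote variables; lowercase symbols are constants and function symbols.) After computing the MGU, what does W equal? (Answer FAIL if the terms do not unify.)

Decompose h/1: h(tup(tup(m, h(1), e), tup(e, Y2, Y2), h(Y2))) = h(tup(tup(m, Z, e), W, h(Z))).
Decompose h/1: tup(tup(m, h(1), e), tup(e, Y2, Y2), h(Y2)) = tup(tup(m, Z, e), W, h(Z)).
Decompose tup/3: tup(m, h(1), e) = tup(m, Z, e),  tup(e, Y2, Y2) = W,  h(Y2) = h(Z).
Decompose tup/3: m = m,  h(1) = Z,  e = e.
Delete trivial equation m = m.
Bind Z := h(1); substituting into the one remaining equation that mentions Z gives: h(Y2) = h(h(1)).
Delete trivial equation e = e.
Bind W := tup(e, Y2, Y2); no other remaining equation mentions W.
Decompose h/1: Y2 = h(1).
Bind Y2 := h(1). Substituting into the earlier binding gives W := tup(e, h(1), h(1)).
MGU = { Z ↦ h(1), W ↦ tup(e, h(1), h(1)), Y2 ↦ h(1) }, so W ↦ tup(e, h(1), h(1)).

tup(e, h(1), h(1))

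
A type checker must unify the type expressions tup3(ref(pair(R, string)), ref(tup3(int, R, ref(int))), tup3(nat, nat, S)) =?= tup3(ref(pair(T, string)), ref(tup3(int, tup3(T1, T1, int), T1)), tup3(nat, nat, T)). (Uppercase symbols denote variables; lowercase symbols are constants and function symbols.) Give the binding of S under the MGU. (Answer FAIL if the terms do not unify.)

tup3(ref(int), ref(int), int)

Decompose tup3/3: ref(pair(R, string)) =?= ref(pair(T, string)),  ref(tup3(int, R, ref(int))) =?= ref(tup3(int, tup3(T1, T1, int), T1)),  tup3(nat, nat, S) =?= tup3(nat, nat, T).
Decompose ref/1: pair(R, string) =?= pair(T, string).
Decompose pair/2: R =?= T,  string =?= string.
Bind R := T; substituting into the one remaining equation that mentions R gives: ref(tup3(int, T, ref(int))) =?= ref(tup3(int, tup3(T1, T1, int), T1)).
Delete trivial equation string =?= string.
Decompose ref/1: tup3(int, T, ref(int)) =?= tup3(int, tup3(T1, T1, int), T1).
Decompose tup3/3: int =?= int,  T =?= tup3(T1, T1, int),  ref(int) =?= T1.
Delete trivial equation int =?= int.
Bind T := tup3(T1, T1, int); substituting into the one remaining equation that mentions T gives: tup3(nat, nat, S) =?= tup3(nat, nat, tup3(T1, T1, int)). Substituting into the earlier binding gives R := tup3(T1, T1, int).
Bind T1 := ref(int); substituting into the remaining equation gives: tup3(nat, nat, S) =?= tup3(nat, nat, tup3(ref(int), ref(int), int)). Substituting into the earlier bindings gives R := tup3(ref(int), ref(int), int), T := tup3(ref(int), ref(int), int).
Decompose tup3/3: nat =?= nat,  nat =?= nat,  S =?= tup3(ref(int), ref(int), int).
Delete trivial equation nat =?= nat.
Delete trivial equation nat =?= nat.
Bind S := tup3(ref(int), ref(int), int).
MGU = { R ↦ tup3(ref(int), ref(int), int), T ↦ tup3(ref(int), ref(int), int), T1 ↦ ref(int), S ↦ tup3(ref(int), ref(int), int) }, so S ↦ tup3(ref(int), ref(int), int).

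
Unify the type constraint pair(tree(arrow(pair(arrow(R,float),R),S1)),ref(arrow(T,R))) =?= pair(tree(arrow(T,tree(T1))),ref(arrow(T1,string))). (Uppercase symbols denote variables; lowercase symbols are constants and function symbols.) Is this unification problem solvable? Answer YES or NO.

Decompose pair/2: tree(arrow(pair(arrow(R,float),R),S1)) =?= tree(arrow(T,tree(T1))),  ref(arrow(T,R)) =?= ref(arrow(T1,string)).
Decompose tree/1: arrow(pair(arrow(R,float),R),S1) =?= arrow(T,tree(T1)).
Decompose arrow/2: pair(arrow(R,float),R) =?= T,  S1 =?= tree(T1).
Bind T := pair(arrow(R,float),R); substituting into the one remaining equation that mentions T gives: ref(arrow(pair(arrow(R,float),R),R)) =?= ref(arrow(T1,string)).
Bind S1 := tree(T1); no other remaining equation mentions S1.
Decompose ref/1: arrow(pair(arrow(R,float),R),R) =?= arrow(T1,string).
Decompose arrow/2: pair(arrow(R,float),R) =?= T1,  R =?= string.
Bind T1 := pair(arrow(R,float),R); no other remaining equation mentions T1. Substituting into the earlier binding gives S1 := tree(pair(arrow(R,float),R)).
Bind R := string. Substituting into the earlier bindings gives T := pair(arrow(string,float),string), S1 := tree(pair(arrow(string,float),string)), T1 := pair(arrow(string,float),string).
No equations remain and no clash or occurs-check failure arose, so a unifier exists.

YES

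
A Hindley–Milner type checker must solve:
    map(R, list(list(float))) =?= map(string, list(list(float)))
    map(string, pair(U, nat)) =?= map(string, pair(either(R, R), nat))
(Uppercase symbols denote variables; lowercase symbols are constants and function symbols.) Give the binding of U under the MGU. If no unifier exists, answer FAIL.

either(string, string)

Decompose map/2: R =?= string,  list(list(float)) =?= list(list(float)).
Bind R := string; substituting into the one remaining equation that mentions R gives: map(string, pair(U, nat)) =?= map(string, pair(either(string, string), nat)).
Delete trivial equation list(list(float)) =?= list(list(float)).
Decompose map/2: string =?= string,  pair(U, nat) =?= pair(either(string, string), nat).
Delete trivial equation string =?= string.
Decompose pair/2: U =?= either(string, string),  nat =?= nat.
Bind U := either(string, string); no other remaining equation mentions U.
Delete trivial equation nat =?= nat.
MGU = { R -> string, U -> either(string, string) }, so U -> either(string, string).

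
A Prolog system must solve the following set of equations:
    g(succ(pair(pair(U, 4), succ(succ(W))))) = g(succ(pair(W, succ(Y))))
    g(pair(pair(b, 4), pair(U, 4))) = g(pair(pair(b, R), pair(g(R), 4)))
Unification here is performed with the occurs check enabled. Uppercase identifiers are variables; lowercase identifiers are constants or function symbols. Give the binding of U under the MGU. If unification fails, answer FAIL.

Decompose g/1: succ(pair(pair(U, 4), succ(succ(W)))) = succ(pair(W, succ(Y))).
Decompose succ/1: pair(pair(U, 4), succ(succ(W))) = pair(W, succ(Y)).
Decompose pair/2: pair(U, 4) = W,  succ(succ(W)) = succ(Y).
Bind W := pair(U, 4); substituting into the one remaining equation that mentions W gives: succ(succ(pair(U, 4))) = succ(Y).
Decompose succ/1: succ(pair(U, 4)) = Y.
Bind Y := succ(pair(U, 4)); no other remaining equation mentions Y.
Decompose g/1: pair(pair(b, 4), pair(U, 4)) = pair(pair(b, R), pair(g(R), 4)).
Decompose pair/2: pair(b, 4) = pair(b, R),  pair(U, 4) = pair(g(R), 4).
Decompose pair/2: b = b,  4 = R.
Delete trivial equation b = b.
Bind R := 4; substituting into the remaining equation gives: pair(U, 4) = pair(g(4), 4).
Decompose pair/2: U = g(4),  4 = 4.
Bind U := g(4); no other remaining equation mentions U. Substituting into the earlier bindings gives W := pair(g(4), 4), Y := succ(pair(g(4), 4)).
Delete trivial equation 4 = 4.
MGU = { W = pair(g(4), 4), Y = succ(pair(g(4), 4)), R = 4, U = g(4) }, so U = g(4).

g(4)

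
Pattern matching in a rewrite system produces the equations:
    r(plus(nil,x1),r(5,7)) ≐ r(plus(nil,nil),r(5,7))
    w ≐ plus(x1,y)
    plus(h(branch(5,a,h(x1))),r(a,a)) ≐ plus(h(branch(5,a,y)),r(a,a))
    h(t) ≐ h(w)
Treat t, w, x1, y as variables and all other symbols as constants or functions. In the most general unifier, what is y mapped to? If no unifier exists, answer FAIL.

h(nil)

Decompose r/2: plus(nil,x1) ≐ plus(nil,nil),  r(5,7) ≐ r(5,7).
Decompose plus/2: nil ≐ nil,  x1 ≐ nil.
Delete trivial equation nil ≐ nil.
Bind x1 := nil; substituting into the 2 remaining equations that mention x1 gives: w ≐ plus(nil,y),  plus(h(branch(5,a,h(nil))),r(a,a)) ≐ plus(h(branch(5,a,y)),r(a,a)).
Delete trivial equation r(5,7) ≐ r(5,7).
Bind w := plus(nil,y); substituting into the one remaining equation that mentions w gives: h(t) ≐ h(plus(nil,y)).
Decompose plus/2: h(branch(5,a,h(nil))) ≐ h(branch(5,a,y)),  r(a,a) ≐ r(a,a).
Decompose h/1: branch(5,a,h(nil)) ≐ branch(5,a,y).
Decompose branch/3: 5 ≐ 5,  a ≐ a,  h(nil) ≐ y.
Delete trivial equation 5 ≐ 5.
Delete trivial equation a ≐ a.
Bind y := h(nil); substituting into the one remaining equation that mentions y gives: h(t) ≐ h(plus(nil,h(nil))). Substituting into the earlier binding gives w := plus(nil,h(nil)).
Delete trivial equation r(a,a) ≐ r(a,a).
Decompose h/1: t ≐ plus(nil,h(nil)).
Bind t := plus(nil,h(nil)).
MGU = { x1 -> nil, w -> plus(nil,h(nil)), y -> h(nil), t -> plus(nil,h(nil)) }, so y -> h(nil).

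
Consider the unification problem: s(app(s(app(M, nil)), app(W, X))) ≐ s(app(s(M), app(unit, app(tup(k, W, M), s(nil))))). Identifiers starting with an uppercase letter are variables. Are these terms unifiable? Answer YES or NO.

NO

Decompose s/1: app(s(app(M, nil)), app(W, X)) ≐ app(s(M), app(unit, app(tup(k, W, M), s(nil)))).
Decompose app/2: s(app(M, nil)) ≐ s(M),  app(W, X) ≐ app(unit, app(tup(k, W, M), s(nil))).
Decompose s/1: app(M, nil) ≐ M.
Occurs check fails: M occurs in app(M, nil); the equation M ≐ app(M, nil) has no finite solution.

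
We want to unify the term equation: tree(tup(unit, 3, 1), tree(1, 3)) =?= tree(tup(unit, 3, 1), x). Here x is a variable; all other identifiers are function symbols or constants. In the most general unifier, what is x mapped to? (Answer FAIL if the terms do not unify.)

tree(1, 3)

Decompose tree/2: tup(unit, 3, 1) =?= tup(unit, 3, 1),  tree(1, 3) =?= x.
Delete trivial equation tup(unit, 3, 1) =?= tup(unit, 3, 1).
Bind x := tree(1, 3).
MGU = { x ↦ tree(1, 3) }, so x ↦ tree(1, 3).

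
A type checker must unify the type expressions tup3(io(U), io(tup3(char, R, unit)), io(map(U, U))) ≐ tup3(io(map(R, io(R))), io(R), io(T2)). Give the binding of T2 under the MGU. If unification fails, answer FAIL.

FAIL

Decompose tup3/3: io(U) ≐ io(map(R, io(R))),  io(tup3(char, R, unit)) ≐ io(R),  io(map(U, U)) ≐ io(T2).
Decompose io/1: U ≐ map(R, io(R)).
Bind U := map(R, io(R)); substituting into the one remaining equation that mentions U gives: io(map(map(R, io(R)), map(R, io(R)))) ≐ io(T2).
Decompose io/1: tup3(char, R, unit) ≐ R.
Occurs check fails: R occurs in tup3(char, R, unit); the equation R ≐ tup3(char, R, unit) has no finite solution.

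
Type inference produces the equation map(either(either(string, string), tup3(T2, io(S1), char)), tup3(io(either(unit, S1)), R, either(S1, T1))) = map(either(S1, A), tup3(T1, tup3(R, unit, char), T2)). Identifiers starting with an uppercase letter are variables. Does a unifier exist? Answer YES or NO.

Decompose map/2: either(either(string, string), tup3(T2, io(S1), char)) = either(S1, A),  tup3(io(either(unit, S1)), R, either(S1, T1)) = tup3(T1, tup3(R, unit, char), T2).
Decompose either/2: either(string, string) = S1,  tup3(T2, io(S1), char) = A.
Bind S1 := either(string, string); substituting into the remaining equations gives: tup3(T2, io(either(string, string)), char) = A,  tup3(io(either(unit, either(string, string))), R, either(either(string, string), T1)) = tup3(T1, tup3(R, unit, char), T2).
Bind A := tup3(T2, io(either(string, string)), char); no other remaining equation mentions A.
Decompose tup3/3: io(either(unit, either(string, string))) = T1,  R = tup3(R, unit, char),  either(either(string, string), T1) = T2.
Bind T1 := io(either(unit, either(string, string))); substituting into the one remaining equation that mentions T1 gives: either(either(string, string), io(either(unit, either(string, string)))) = T2.
Occurs check fails: R occurs in tup3(R, unit, char); the equation R = tup3(R, unit, char) has no finite solution.

NO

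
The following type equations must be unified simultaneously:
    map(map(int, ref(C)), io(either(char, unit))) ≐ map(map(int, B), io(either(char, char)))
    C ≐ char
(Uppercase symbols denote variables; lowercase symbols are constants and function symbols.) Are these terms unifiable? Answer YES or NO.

NO

Decompose map/2: map(int, ref(C)) ≐ map(int, B),  io(either(char, unit)) ≐ io(either(char, char)).
Decompose map/2: int ≐ int,  ref(C) ≐ B.
Delete trivial equation int ≐ int.
Bind B := ref(C); no other remaining equation mentions B.
Decompose io/1: either(char, unit) ≐ either(char, char).
Decompose either/2: char ≐ char,  unit ≐ char.
Delete trivial equation char ≐ char.
Clash: constants unit and char differ; no unifier exists.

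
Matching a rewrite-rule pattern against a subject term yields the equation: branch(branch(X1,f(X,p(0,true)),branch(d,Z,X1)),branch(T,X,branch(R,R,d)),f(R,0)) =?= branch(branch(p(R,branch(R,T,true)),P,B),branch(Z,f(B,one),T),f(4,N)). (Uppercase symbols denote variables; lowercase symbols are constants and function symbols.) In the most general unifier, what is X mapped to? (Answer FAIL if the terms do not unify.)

f(branch(d,branch(4,4,d),p(4,branch(4,branch(4,4,d),true))),one)

Decompose branch/3: branch(X1,f(X,p(0,true)),branch(d,Z,X1)) =?= branch(p(R,branch(R,T,true)),P,B),  branch(T,X,branch(R,R,d)) =?= branch(Z,f(B,one),T),  f(R,0) =?= f(4,N).
Decompose branch/3: X1 =?= p(R,branch(R,T,true)),  f(X,p(0,true)) =?= P,  branch(d,Z,X1) =?= B.
Bind X1 := p(R,branch(R,T,true)); substituting into the one remaining equation that mentions X1 gives: branch(d,Z,p(R,branch(R,T,true))) =?= B.
Bind P := f(X,p(0,true)); no other remaining equation mentions P.
Bind B := branch(d,Z,p(R,branch(R,T,true))); substituting into the one remaining equation that mentions B gives: branch(T,X,branch(R,R,d)) =?= branch(Z,f(branch(d,Z,p(R,branch(R,T,true))),one),T).
Decompose branch/3: T =?= Z,  X =?= f(branch(d,Z,p(R,branch(R,T,true))),one),  branch(R,R,d) =?= T.
Bind T := Z; substituting into the 2 remaining equations that mention T gives: X =?= f(branch(d,Z,p(R,branch(R,Z,true))),one),  branch(R,R,d) =?= Z. Substituting into the earlier bindings gives X1 := p(R,branch(R,Z,true)), B := branch(d,Z,p(R,branch(R,Z,true))).
Bind X := f(branch(d,Z,p(R,branch(R,Z,true))),one); no other remaining equation mentions X. Substituting into the earlier binding gives P := f(f(branch(d,Z,p(R,branch(R,Z,true))),one),p(0,true)).
Bind Z := branch(R,R,d); no other remaining equation mentions Z. Substituting into the earlier bindings gives X1 := p(R,branch(R,branch(R,R,d),true)), P := f(f(branch(d,branch(R,R,d),p(R,branch(R,branch(R,R,d),true))),one),p(0,true)), B := branch(d,branch(R,R,d),p(R,branch(R,branch(R,R,d),true))), T := branch(R,R,d), X := f(branch(d,branch(R,R,d),p(R,branch(R,branch(R,R,d),true))),one).
Decompose f/2: R =?= 4,  0 =?= N.
Bind R := 4; no other remaining equation mentions R. Substituting into the earlier bindings gives X1 := p(4,branch(4,branch(4,4,d),true)), P := f(f(branch(d,branch(4,4,d),p(4,branch(4,branch(4,4,d),true))),one),p(0,true)), B := branch(d,branch(4,4,d),p(4,branch(4,branch(4,4,d),true))), T := branch(4,4,d), X := f(branch(d,branch(4,4,d),p(4,branch(4,branch(4,4,d),true))),one), Z := branch(4,4,d).
Bind N := 0.
MGU = { X1 := p(4,branch(4,branch(4,4,d),true)), P := f(f(branch(d,branch(4,4,d),p(4,branch(4,branch(4,4,d),true))),one),p(0,true)), B := branch(d,branch(4,4,d),p(4,branch(4,branch(4,4,d),true))), T := branch(4,4,d), X := f(branch(d,branch(4,4,d),p(4,branch(4,branch(4,4,d),true))),one), Z := branch(4,4,d), R := 4, N := 0 }, so X := f(branch(d,branch(4,4,d),p(4,branch(4,branch(4,4,d),true))),one).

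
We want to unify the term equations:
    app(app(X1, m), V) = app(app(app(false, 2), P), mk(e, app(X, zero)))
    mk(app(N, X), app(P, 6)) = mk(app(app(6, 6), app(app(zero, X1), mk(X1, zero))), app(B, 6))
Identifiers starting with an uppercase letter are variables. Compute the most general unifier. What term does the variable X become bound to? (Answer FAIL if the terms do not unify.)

app(app(zero, app(false, 2)), mk(app(false, 2), zero))

Decompose app/2: app(X1, m) = app(app(false, 2), P),  V = mk(e, app(X, zero)).
Decompose app/2: X1 = app(false, 2),  m = P.
Bind X1 := app(false, 2); substituting into the one remaining equation that mentions X1 gives: mk(app(N, X), app(P, 6)) = mk(app(app(6, 6), app(app(zero, app(false, 2)), mk(app(false, 2), zero))), app(B, 6)).
Bind P := m; substituting into the one remaining equation that mentions P gives: mk(app(N, X), app(m, 6)) = mk(app(app(6, 6), app(app(zero, app(false, 2)), mk(app(false, 2), zero))), app(B, 6)).
Bind V := mk(e, app(X, zero)); no other remaining equation mentions V.
Decompose mk/2: app(N, X) = app(app(6, 6), app(app(zero, app(false, 2)), mk(app(false, 2), zero))),  app(m, 6) = app(B, 6).
Decompose app/2: N = app(6, 6),  X = app(app(zero, app(false, 2)), mk(app(false, 2), zero)).
Bind N := app(6, 6); no other remaining equation mentions N.
Bind X := app(app(zero, app(false, 2)), mk(app(false, 2), zero)); no other remaining equation mentions X. Substituting into the earlier binding gives V := mk(e, app(app(app(zero, app(false, 2)), mk(app(false, 2), zero)), zero)).
Decompose app/2: m = B,  6 = 6.
Bind B := m; no other remaining equation mentions B.
Delete trivial equation 6 = 6.
MGU = { X1 ↦ app(false, 2), P ↦ m, V ↦ mk(e, app(app(app(zero, app(false, 2)), mk(app(false, 2), zero)), zero)), N ↦ app(6, 6), X ↦ app(app(zero, app(false, 2)), mk(app(false, 2), zero)), B ↦ m }, so X ↦ app(app(zero, app(false, 2)), mk(app(false, 2), zero)).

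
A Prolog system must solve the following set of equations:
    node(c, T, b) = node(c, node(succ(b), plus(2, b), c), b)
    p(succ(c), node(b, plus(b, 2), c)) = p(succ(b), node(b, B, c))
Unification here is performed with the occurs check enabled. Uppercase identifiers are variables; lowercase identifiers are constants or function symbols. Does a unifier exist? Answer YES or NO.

NO

Decompose node/3: c = c,  T = node(succ(b), plus(2, b), c),  b = b.
Delete trivial equation c = c.
Bind T := node(succ(b), plus(2, b), c); no other remaining equation mentions T.
Delete trivial equation b = b.
Decompose p/2: succ(c) = succ(b),  node(b, plus(b, 2), c) = node(b, B, c).
Decompose succ/1: c = b.
Clash: constants c and b differ; no unifier exists.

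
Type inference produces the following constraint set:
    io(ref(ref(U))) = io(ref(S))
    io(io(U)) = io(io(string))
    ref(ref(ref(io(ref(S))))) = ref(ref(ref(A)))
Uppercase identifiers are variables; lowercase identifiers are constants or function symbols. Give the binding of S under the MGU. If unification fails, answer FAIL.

ref(string)

Decompose io/1: ref(ref(U)) = ref(S).
Decompose ref/1: ref(U) = S.
Bind S := ref(U); substituting into the one remaining equation that mentions S gives: ref(ref(ref(io(ref(ref(U)))))) = ref(ref(ref(A))).
Decompose io/1: io(U) = io(string).
Decompose io/1: U = string.
Bind U := string; substituting into the remaining equation gives: ref(ref(ref(io(ref(ref(string)))))) = ref(ref(ref(A))). Substituting into the earlier binding gives S := ref(string).
Decompose ref/1: ref(ref(io(ref(ref(string))))) = ref(ref(A)).
Decompose ref/1: ref(io(ref(ref(string)))) = ref(A).
Decompose ref/1: io(ref(ref(string))) = A.
Bind A := io(ref(ref(string))).
MGU = { S ↦ ref(string), U ↦ string, A ↦ io(ref(ref(string))) }, so S ↦ ref(string).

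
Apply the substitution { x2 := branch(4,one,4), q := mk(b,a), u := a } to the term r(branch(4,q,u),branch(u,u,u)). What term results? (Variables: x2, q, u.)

r(branch(4,mk(b,a),a),branch(a,a,a))

Replace each occurrence of q with mk(b,a).
Replace each occurrence of u with a.
Result: r(branch(4,mk(b,a),a),branch(a,a,a)).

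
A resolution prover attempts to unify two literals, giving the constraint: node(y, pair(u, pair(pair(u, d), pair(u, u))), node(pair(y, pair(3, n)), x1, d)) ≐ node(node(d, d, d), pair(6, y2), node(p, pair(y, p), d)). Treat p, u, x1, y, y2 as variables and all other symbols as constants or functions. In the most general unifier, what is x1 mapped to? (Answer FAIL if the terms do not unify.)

pair(node(d, d, d), pair(node(d, d, d), pair(3, n)))

Decompose node/3: y ≐ node(d, d, d),  pair(u, pair(pair(u, d), pair(u, u))) ≐ pair(6, y2),  node(pair(y, pair(3, n)), x1, d) ≐ node(p, pair(y, p), d).
Bind y := node(d, d, d); substituting into the one remaining equation that mentions y gives: node(pair(node(d, d, d), pair(3, n)), x1, d) ≐ node(p, pair(node(d, d, d), p), d).
Decompose pair/2: u ≐ 6,  pair(pair(u, d), pair(u, u)) ≐ y2.
Bind u := 6; substituting into the one remaining equation that mentions u gives: pair(pair(6, d), pair(6, 6)) ≐ y2.
Bind y2 := pair(pair(6, d), pair(6, 6)); no other remaining equation mentions y2.
Decompose node/3: pair(node(d, d, d), pair(3, n)) ≐ p,  x1 ≐ pair(node(d, d, d), p),  d ≐ d.
Bind p := pair(node(d, d, d), pair(3, n)); substituting into the one remaining equation that mentions p gives: x1 ≐ pair(node(d, d, d), pair(node(d, d, d), pair(3, n))).
Bind x1 := pair(node(d, d, d), pair(node(d, d, d), pair(3, n))); no other remaining equation mentions x1.
Delete trivial equation d ≐ d.
MGU = { y := node(d, d, d), u := 6, y2 := pair(pair(6, d), pair(6, 6)), p := pair(node(d, d, d), pair(3, n)), x1 := pair(node(d, d, d), pair(node(d, d, d), pair(3, n))) }, so x1 := pair(node(d, d, d), pair(node(d, d, d), pair(3, n))).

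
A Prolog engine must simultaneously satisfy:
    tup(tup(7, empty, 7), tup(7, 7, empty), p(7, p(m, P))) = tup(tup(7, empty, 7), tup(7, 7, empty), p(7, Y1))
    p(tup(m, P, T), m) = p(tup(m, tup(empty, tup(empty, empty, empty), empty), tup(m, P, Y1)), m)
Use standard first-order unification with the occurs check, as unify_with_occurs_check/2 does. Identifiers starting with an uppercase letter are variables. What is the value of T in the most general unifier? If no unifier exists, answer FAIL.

Decompose tup/3: tup(7, empty, 7) = tup(7, empty, 7),  tup(7, 7, empty) = tup(7, 7, empty),  p(7, p(m, P)) = p(7, Y1).
Delete trivial equation tup(7, empty, 7) = tup(7, empty, 7).
Delete trivial equation tup(7, 7, empty) = tup(7, 7, empty).
Decompose p/2: 7 = 7,  p(m, P) = Y1.
Delete trivial equation 7 = 7.
Bind Y1 := p(m, P); substituting into the remaining equation gives: p(tup(m, P, T), m) = p(tup(m, tup(empty, tup(empty, empty, empty), empty), tup(m, P, p(m, P))), m).
Decompose p/2: tup(m, P, T) = tup(m, tup(empty, tup(empty, empty, empty), empty), tup(m, P, p(m, P))),  m = m.
Decompose tup/3: m = m,  P = tup(empty, tup(empty, empty, empty), empty),  T = tup(m, P, p(m, P)).
Delete trivial equation m = m.
Bind P := tup(empty, tup(empty, empty, empty), empty); substituting into the one remaining equation that mentions P gives: T = tup(m, tup(empty, tup(empty, empty, empty), empty), p(m, tup(empty, tup(empty, empty, empty), empty))). Substituting into the earlier binding gives Y1 := p(m, tup(empty, tup(empty, empty, empty), empty)).
Bind T := tup(m, tup(empty, tup(empty, empty, empty), empty), p(m, tup(empty, tup(empty, empty, empty), empty))); no other remaining equation mentions T.
Delete trivial equation m = m.
MGU = { Y1 -> p(m, tup(empty, tup(empty, empty, empty), empty)), P -> tup(empty, tup(empty, empty, empty), empty), T -> tup(m, tup(empty, tup(empty, empty, empty), empty), p(m, tup(empty, tup(empty, empty, empty), empty))) }, so T -> tup(m, tup(empty, tup(empty, empty, empty), empty), p(m, tup(empty, tup(empty, empty, empty), empty))).

tup(m, tup(empty, tup(empty, empty, empty), empty), p(m, tup(empty, tup(empty, empty, empty), empty)))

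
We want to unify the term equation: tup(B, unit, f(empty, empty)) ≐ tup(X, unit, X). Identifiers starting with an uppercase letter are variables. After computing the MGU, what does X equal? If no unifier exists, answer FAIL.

f(empty, empty)

Decompose tup/3: B ≐ X,  unit ≐ unit,  f(empty, empty) ≐ X.
Bind B := X; no other remaining equation mentions B.
Delete trivial equation unit ≐ unit.
Bind X := f(empty, empty). Substituting into the earlier binding gives B := f(empty, empty).
MGU = { B ↦ f(empty, empty), X ↦ f(empty, empty) }, so X ↦ f(empty, empty).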